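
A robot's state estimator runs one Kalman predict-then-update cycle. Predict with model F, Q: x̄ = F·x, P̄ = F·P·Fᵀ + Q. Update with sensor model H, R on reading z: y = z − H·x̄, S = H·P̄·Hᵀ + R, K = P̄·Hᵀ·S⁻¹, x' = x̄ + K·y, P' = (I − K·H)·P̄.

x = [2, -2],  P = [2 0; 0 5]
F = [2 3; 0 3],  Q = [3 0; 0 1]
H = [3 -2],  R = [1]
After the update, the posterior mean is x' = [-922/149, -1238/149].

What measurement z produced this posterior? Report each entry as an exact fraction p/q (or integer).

z = [-2]

x̄ = F·x = [-2, -6]
P̄ = F·P·Fᵀ + Q = [56 45; 45 46]
S = H·P̄·Hᵀ + R = [149]
K = P̄·Hᵀ·S⁻¹ = [78/149; 43/149]
x' − x̄ = [-624/149, -344/149] = K·y
y = (KᵀK)⁻¹·Kᵀ·(x' − x̄) = [-8]
z = y + H·x̄ = [-8] + [6] = [-2]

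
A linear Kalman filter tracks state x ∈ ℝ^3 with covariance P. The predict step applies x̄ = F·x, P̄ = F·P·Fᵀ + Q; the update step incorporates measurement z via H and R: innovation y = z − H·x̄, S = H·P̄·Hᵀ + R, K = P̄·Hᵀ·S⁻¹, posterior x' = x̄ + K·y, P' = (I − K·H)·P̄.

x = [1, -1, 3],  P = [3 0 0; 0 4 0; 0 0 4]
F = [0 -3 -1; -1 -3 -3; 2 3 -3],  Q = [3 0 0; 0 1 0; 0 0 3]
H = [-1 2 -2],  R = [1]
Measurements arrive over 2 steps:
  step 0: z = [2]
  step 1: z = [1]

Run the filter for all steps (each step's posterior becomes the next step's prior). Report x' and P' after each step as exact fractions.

step 0: x' = [-101/114, -457/57, -163/19], P' = [9407/456 2543/114 903/76; 2543/114 2650/57 669/19; 903/76 669/19 1119/38]
step 1: x' = [1378330/117623, 12992299/705738, 4250285/352869], P' = [17586399/235246 47929049/470492 7567547/117623; 47929049/470492 411715105/2822952 33407147/352869; 7567547/117623 33407147/352869 22087355/352869]

step 0: x̄ = F·x = [0, -7, -10]
step 0: P̄ = F·P·Fᵀ + Q = [43 48 -24; 48 76 -6; -24 -6 87]
step 0: y = z − H·x̄ = [-4]
step 0: S = H·P̄·Hᵀ + R = [456]
step 0: K = P̄·Hᵀ·S⁻¹ = [101/456; 29/114; -27/76]
step 0: x' = x̄ + K·y = [-101/114, -457/57, -163/19]
step 0: P' = (I − K·H)·P̄ = [9407/456 2543/114 903/76; 2543/114 2650/57 669/19; 903/76 669/19 1119/38]
step 1: x̄ = F·x = [620/19, 5777/114, -5/57]
step 1: P̄ = F·P·Fᵀ + Q = [25161/38 76615/76 -5252/19; 76615/76 704063/456 -49141/114; -5252/19 -49141/114 14836/57]
step 1: y = z − H·x̄ = [-1290/19]
step 1: S = H·P̄·Hᵀ + R = [117623/19]
step 1: K = P̄·Hᵀ·S⁻¹ = [36231/117623; 111797/235246; -21019/117623]
step 1: x' = x̄ + K·y = [1378330/117623, 12992299/705738, 4250285/352869]
step 1: P' = (I − K·H)·P̄ = [17586399/235246 47929049/470492 7567547/117623; 47929049/470492 411715105/2822952 33407147/352869; 7567547/117623 33407147/352869 22087355/352869]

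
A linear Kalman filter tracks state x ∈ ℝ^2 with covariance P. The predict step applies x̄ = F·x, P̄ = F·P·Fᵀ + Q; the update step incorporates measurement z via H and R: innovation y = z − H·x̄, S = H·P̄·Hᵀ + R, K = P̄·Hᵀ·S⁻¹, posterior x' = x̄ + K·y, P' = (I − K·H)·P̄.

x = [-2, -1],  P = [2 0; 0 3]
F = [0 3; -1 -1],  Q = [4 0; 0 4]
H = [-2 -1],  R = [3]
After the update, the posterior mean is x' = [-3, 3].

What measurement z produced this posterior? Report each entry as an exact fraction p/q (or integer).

z = [3]

x̄ = F·x = [-3, 3]
P̄ = F·P·Fᵀ + Q = [31 -9; -9 9]
S = H·P̄·Hᵀ + R = [100]
K = P̄·Hᵀ·S⁻¹ = [-53/100; 9/100]
x' − x̄ = [0, 0] = K·y
y = (KᵀK)⁻¹·Kᵀ·(x' − x̄) = [0]
z = y + H·x̄ = [0] + [3] = [3]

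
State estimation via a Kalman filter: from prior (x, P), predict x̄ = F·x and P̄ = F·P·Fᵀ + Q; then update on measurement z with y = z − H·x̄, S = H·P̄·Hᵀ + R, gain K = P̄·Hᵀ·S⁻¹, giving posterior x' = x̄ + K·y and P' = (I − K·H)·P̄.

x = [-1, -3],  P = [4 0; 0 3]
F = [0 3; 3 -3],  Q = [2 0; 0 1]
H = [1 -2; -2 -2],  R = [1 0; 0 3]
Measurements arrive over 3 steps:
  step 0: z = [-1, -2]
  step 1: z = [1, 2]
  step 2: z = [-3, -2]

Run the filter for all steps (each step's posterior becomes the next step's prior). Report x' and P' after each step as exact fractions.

step 0: x̄ = F·x = [-9, 6]
step 0: P̄ = F·P·Fᵀ + Q = [29 -27; -27 64]
step 0: y = z − H·x̄ = [20, -8]
step 0: S = H·P̄·Hᵀ + R = [394 144; 144 159]
step 0: K = P̄·Hᵀ·S⁻¹ = [4591/13970 -6764/20955; -4663/13970 -3418/20955]
step 0: x' = x̄ + K·y = [3247/20955, 13184/20955]
step 0: P' = (I − K·H)·P̄ = [18119/41910 2173/41910; 2173/41910 8081/41910]
step 1: x̄ = F·x = [13184/6985, -9937/6985]
step 1: P̄ = F·P·Fᵀ + Q = [52183/13970 -8862/6985; -8862/6985 39766/6985]
step 1: y = z − H·x̄ = [-26073/6985, 20464/6985]
step 1: S = H·P̄·Hᵀ + R = [455177/13970 89157/6985; 89157/6985 213489/6985]
step 1: K = P̄·Hᵀ·S⁻¹ = [1186007/3878661 -3364046/11635983; -1275164/3878661 -1771180/11635983]
step 1: x' = x̄ + K·y = [-1174133/11635983, -7463155/11635983]
step 1: P' = (I − K·H)·P̄ = [4550053/11635983 496016/11635983; 496016/11635983 2160754/11635983]
step 2: x̄ = F·x = [-7463155/3878661, 6289022/3878661]
step 2: P̄ = F·P·Fᵀ + Q = [4746528/1292887 -1664738/1292887; -1664738/1292887 7011662/1292887]
step 2: y = z − H·x̄ = [8405216/3878661, -10105588/3878661]
step 2: S = H·P̄·Hᵀ + R = [40745015/1292887 15224116/1292887; 15224116/1292887 37593517/1292887]
step 2: K = P̄·Hᵀ·S⁻¹ = [307405404/1005482077 -289340972/1005482077; -330241578/1005482077 -152282544/1005482077]
step 2: x' = x̄ + K·y = [-1544063105/3016446231, 3934335914/3016446231]
step 2: P' = (I − K·H)·P̄ = [391809440/1005482077 42202018/1005482077; 42202018/1005482077 186221798/1005482077]

step 0: x' = [3247/20955, 13184/20955], P' = [18119/41910 2173/41910; 2173/41910 8081/41910]
step 1: x' = [-1174133/11635983, -7463155/11635983], P' = [4550053/11635983 496016/11635983; 496016/11635983 2160754/11635983]
step 2: x' = [-1544063105/3016446231, 3934335914/3016446231], P' = [391809440/1005482077 42202018/1005482077; 42202018/1005482077 186221798/1005482077]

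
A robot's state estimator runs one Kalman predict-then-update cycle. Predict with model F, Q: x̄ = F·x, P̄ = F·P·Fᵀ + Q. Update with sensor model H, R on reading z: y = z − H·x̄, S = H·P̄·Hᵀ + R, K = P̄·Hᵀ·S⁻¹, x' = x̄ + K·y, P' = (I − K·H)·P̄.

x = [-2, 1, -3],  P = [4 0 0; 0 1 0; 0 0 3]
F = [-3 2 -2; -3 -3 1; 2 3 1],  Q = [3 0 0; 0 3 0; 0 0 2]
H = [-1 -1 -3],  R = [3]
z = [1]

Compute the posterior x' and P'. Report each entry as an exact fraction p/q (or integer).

x' = [1421/103, 45/103, -520/103]
P' = [5616/103 2577/103 -2724/103; 2577/103 5028/103 -2550/103; -2724/103 -2550/103 1794/103]

x̄ = F·x = [14, 0, -4]
P̄ = F·P·Fᵀ + Q = [55 24 -24; 24 51 -30; -24 -30 30]
y = z − H·x̄ = [3]
S = H·P̄·Hᵀ + R = [103]
K = P̄·Hᵀ·S⁻¹ = [-7/103; 15/103; -36/103]
x' = x̄ + K·y = [1421/103, 45/103, -520/103]
P' = (I − K·H)·P̄ = [5616/103 2577/103 -2724/103; 2577/103 5028/103 -2550/103; -2724/103 -2550/103 1794/103]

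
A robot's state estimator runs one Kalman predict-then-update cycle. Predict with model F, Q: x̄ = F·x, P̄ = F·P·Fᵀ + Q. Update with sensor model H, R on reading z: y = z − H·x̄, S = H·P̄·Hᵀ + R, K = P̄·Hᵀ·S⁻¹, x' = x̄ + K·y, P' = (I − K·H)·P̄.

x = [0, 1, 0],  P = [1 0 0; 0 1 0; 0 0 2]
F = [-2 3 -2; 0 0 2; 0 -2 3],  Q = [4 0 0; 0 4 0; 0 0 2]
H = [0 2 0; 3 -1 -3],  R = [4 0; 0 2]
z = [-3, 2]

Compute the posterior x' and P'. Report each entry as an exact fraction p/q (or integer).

x' = [-164/6503, -7470/6503, -2194/6503]
P' = [18866/6503 2672/6503 17172/6503; 2672/6503 5604/6503 852/6503; 17172/6503 852/6503 17508/6503]

x̄ = F·x = [3, 0, -2]
P̄ = F·P·Fᵀ + Q = [25 -8 -18; -8 12 12; -18 12 24]
y = z − H·x̄ = [-3, -13]
S = H·P̄·Hᵀ + R = [52 -144; -144 899]
K = P̄·Hᵀ·S⁻¹ = [1336/6503 1205/6503; 2802/6503 -72/6503; 426/6503 -930/6503]
x' = x̄ + K·y = [-164/6503, -7470/6503, -2194/6503]
P' = (I − K·H)·P̄ = [18866/6503 2672/6503 17172/6503; 2672/6503 5604/6503 852/6503; 17172/6503 852/6503 17508/6503]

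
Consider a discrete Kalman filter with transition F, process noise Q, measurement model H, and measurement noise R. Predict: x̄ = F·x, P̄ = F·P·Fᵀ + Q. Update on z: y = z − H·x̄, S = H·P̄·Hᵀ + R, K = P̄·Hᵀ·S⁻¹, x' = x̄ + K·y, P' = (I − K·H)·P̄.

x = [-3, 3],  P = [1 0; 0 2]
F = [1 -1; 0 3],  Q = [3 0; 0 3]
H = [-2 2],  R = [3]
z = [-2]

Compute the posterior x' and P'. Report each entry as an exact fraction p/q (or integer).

x̄ = F·x = [-6, 9]
P̄ = F·P·Fᵀ + Q = [6 -6; -6 21]
y = z − H·x̄ = [-32]
S = H·P̄·Hᵀ + R = [159]
K = P̄·Hᵀ·S⁻¹ = [-8/53; 18/53]
x' = x̄ + K·y = [-62/53, -99/53]
P' = (I − K·H)·P̄ = [126/53 114/53; 114/53 141/53]

x' = [-62/53, -99/53]
P' = [126/53 114/53; 114/53 141/53]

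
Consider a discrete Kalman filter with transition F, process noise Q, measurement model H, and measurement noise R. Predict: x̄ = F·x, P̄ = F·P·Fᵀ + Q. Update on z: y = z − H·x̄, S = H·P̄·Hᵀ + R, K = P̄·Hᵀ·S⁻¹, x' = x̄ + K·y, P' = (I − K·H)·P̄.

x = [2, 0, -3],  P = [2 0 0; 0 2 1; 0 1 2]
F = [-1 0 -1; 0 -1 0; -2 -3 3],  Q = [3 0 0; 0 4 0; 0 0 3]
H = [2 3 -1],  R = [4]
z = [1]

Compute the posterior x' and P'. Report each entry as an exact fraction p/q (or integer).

x̄ = F·x = [1, 0, -13]
P̄ = F·P·Fᵀ + Q = [7 1 1; 1 6 3; 1 3 29]
y = z − H·x̄ = [-14]
S = H·P̄·Hᵀ + R = [105]
K = P̄·Hᵀ·S⁻¹ = [16/105; 17/105; -6/35]
x' = x̄ + K·y = [-17/15, -34/15, -53/5]
P' = (I − K·H)·P̄ = [479/105 -167/105 131/35; -167/105 341/105 207/35; 131/35 207/35 907/35]

x' = [-17/15, -34/15, -53/5]
P' = [479/105 -167/105 131/35; -167/105 341/105 207/35; 131/35 207/35 907/35]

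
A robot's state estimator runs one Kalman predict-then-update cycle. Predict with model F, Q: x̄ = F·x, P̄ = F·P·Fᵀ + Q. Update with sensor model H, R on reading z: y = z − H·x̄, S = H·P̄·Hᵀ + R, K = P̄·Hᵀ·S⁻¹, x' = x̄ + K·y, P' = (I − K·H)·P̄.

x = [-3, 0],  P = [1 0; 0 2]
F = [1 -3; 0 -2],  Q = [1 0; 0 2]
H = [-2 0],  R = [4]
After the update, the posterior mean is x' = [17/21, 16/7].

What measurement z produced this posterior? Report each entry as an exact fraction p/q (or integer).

x̄ = F·x = [-3, 0]
P̄ = F·P·Fᵀ + Q = [20 12; 12 10]
S = H·P̄·Hᵀ + R = [84]
K = P̄·Hᵀ·S⁻¹ = [-10/21; -2/7]
x' − x̄ = [80/21, 16/7] = K·y
y = (KᵀK)⁻¹·Kᵀ·(x' − x̄) = [-8]
z = y + H·x̄ = [-8] + [6] = [-2]

z = [-2]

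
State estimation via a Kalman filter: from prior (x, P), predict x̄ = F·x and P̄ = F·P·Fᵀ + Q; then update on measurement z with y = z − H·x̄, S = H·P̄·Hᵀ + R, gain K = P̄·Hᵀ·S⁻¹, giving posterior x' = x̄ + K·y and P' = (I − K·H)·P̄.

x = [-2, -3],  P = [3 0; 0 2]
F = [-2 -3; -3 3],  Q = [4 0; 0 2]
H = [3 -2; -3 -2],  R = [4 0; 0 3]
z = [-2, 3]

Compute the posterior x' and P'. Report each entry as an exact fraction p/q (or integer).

x' = [-87860/116791, -34110/116791]
P' = [22576/116791 -4794/116791; -4794/116791 50619/116791]

x̄ = F·x = [13, -3]
P̄ = F·P·Fᵀ + Q = [34 0; 0 47]
y = z − H·x̄ = [-47, 36]
S = H·P̄·Hᵀ + R = [498 -118; -118 497]
K = P̄·Hᵀ·S⁻¹ = [19329/116791 -19380/116791; -28905/116791 -28952/116791]
x' = x̄ + K·y = [-87860/116791, -34110/116791]
P' = (I − K·H)·P̄ = [22576/116791 -4794/116791; -4794/116791 50619/116791]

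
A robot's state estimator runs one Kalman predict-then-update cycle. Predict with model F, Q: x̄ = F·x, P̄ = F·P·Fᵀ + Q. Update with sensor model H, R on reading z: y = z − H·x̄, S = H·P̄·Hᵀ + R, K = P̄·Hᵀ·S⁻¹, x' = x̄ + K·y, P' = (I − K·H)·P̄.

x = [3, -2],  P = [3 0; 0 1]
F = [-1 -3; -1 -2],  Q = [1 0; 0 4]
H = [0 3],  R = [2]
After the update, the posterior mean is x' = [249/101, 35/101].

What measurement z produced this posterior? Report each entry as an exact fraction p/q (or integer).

x̄ = F·x = [3, 1]
P̄ = F·P·Fᵀ + Q = [13 9; 9 11]
S = H·P̄·Hᵀ + R = [101]
K = P̄·Hᵀ·S⁻¹ = [27/101; 33/101]
x' − x̄ = [-54/101, -66/101] = K·y
y = (KᵀK)⁻¹·Kᵀ·(x' − x̄) = [-2]
z = y + H·x̄ = [-2] + [3] = [1]

z = [1]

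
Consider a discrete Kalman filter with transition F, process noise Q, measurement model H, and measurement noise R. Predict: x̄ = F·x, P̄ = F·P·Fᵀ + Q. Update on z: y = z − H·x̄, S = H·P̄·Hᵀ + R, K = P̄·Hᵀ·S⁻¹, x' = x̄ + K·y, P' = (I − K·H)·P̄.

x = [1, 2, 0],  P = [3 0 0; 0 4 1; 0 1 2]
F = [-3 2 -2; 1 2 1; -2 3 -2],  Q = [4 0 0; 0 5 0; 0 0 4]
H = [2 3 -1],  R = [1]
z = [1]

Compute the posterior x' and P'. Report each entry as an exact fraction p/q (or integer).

x̄ = F·x = [1, 5, 4]
P̄ = F·P·Fᵀ + Q = [47 1 40; 1 30 13; 40 13 48]
y = z − H·x̄ = [-12]
S = H·P̄·Hᵀ + R = [281]
K = P̄·Hᵀ·S⁻¹ = [57/281; 79/281; 71/281]
x' = x̄ + K·y = [-403/281, 457/281, 272/281]
P' = (I − K·H)·P̄ = [9958/281 -4222/281 7193/281; -4222/281 2189/281 -1956/281; 7193/281 -1956/281 8447/281]

x' = [-403/281, 457/281, 272/281]
P' = [9958/281 -4222/281 7193/281; -4222/281 2189/281 -1956/281; 7193/281 -1956/281 8447/281]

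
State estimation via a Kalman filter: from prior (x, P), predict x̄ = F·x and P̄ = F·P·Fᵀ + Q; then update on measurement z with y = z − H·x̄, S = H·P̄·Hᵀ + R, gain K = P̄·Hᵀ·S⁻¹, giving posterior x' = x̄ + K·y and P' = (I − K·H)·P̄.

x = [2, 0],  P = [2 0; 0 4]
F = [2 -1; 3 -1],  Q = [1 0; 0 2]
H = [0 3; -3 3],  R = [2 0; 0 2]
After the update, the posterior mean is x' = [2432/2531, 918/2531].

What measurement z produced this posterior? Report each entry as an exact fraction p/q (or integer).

z = [1, -2]

x̄ = F·x = [4, 6]
P̄ = F·P·Fᵀ + Q = [13 16; 16 24]
S = H·P̄·Hᵀ + R = [218 72; 72 47]
K = P̄·Hᵀ·S⁻¹ = [804/2531 -747/2531; 828/2531 24/2531]
x' − x̄ = [-7692/2531, -14268/2531] = K·y
y = (KᵀK)⁻¹·Kᵀ·(x' − x̄) = [-17, -8]
z = y + H·x̄ = [-17, -8] + [18, 6] = [1, -2]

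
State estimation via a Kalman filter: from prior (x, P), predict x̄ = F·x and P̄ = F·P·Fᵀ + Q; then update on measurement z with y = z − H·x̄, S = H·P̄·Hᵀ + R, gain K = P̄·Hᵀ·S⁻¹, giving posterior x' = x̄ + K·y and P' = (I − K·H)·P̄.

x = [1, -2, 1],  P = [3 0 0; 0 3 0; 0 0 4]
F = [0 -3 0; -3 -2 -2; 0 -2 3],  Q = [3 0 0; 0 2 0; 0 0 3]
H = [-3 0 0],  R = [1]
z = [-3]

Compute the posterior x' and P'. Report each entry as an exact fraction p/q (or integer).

x̄ = F·x = [6, -1, 7]
P̄ = F·P·Fᵀ + Q = [30 18 18; 18 57 -12; 18 -12 51]
y = z − H·x̄ = [15]
S = H·P̄·Hᵀ + R = [271]
K = P̄·Hᵀ·S⁻¹ = [-90/271; -54/271; -54/271]
x' = x̄ + K·y = [276/271, -1081/271, 1087/271]
P' = (I − K·H)·P̄ = [30/271 18/271 18/271; 18/271 12531/271 -6168/271; 18/271 -6168/271 10905/271]

x' = [276/271, -1081/271, 1087/271]
P' = [30/271 18/271 18/271; 18/271 12531/271 -6168/271; 18/271 -6168/271 10905/271]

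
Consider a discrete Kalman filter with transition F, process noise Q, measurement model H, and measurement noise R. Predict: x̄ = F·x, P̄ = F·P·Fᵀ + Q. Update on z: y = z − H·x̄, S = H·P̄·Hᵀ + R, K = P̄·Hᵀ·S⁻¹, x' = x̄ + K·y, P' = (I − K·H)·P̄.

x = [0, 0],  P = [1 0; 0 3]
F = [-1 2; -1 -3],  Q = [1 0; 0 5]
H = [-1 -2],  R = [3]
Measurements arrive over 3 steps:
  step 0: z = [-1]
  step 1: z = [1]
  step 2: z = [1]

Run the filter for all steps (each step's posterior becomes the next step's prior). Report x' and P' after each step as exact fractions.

step 0: x' = [-20/81, 49/81], P' = [734/81 -397/81; -397/81 272/81]
step 1: x' = [5527/3374, -4533/3374], P' = [135393/3374 -66345/3374; -66345/3374 34845/3374]
step 2: x' = [-1529696/264753, 639859/264753], P' = [22073833/264753 -10641692/264753; -10641692/264753 5314207/264753]

step 0: x̄ = F·x = [0, 0]
step 0: P̄ = F·P·Fᵀ + Q = [14 -17; -17 33]
step 0: y = z − H·x̄ = [-1]
step 0: S = H·P̄·Hᵀ + R = [81]
step 0: K = P̄·Hᵀ·S⁻¹ = [20/81; -49/81]
step 0: x' = x̄ + K·y = [-20/81, 49/81]
step 0: P' = (I − K·H)·P̄ = [734/81 -397/81; -397/81 272/81]
step 1: x̄ = F·x = [118/81, -127/81]
step 1: P̄ = F·P·Fᵀ + Q = [3491/81 -1295/81; -1295/81 1205/81]
step 1: y = z − H·x̄ = [-55/81]
step 1: S = H·P̄·Hᵀ + R = [3374/81]
step 1: K = P̄·Hᵀ·S⁻¹ = [-901/3374; -1115/3374]
step 1: x' = x̄ + K·y = [5527/3374, -4533/3374]
step 1: P' = (I − K·H)·P̄ = [135393/3374 -66345/3374; -66345/3374 34845/3374]
step 2: x̄ = F·x = [-14593/3374, 4036/1687]
step 2: P̄ = F·P·Fᵀ + Q = [543527/3374 -70011/1687; -70011/1687 33899/1687]
step 2: y = z − H·x̄ = [4925/3374]
step 2: S = H·P̄·Hᵀ + R = [264753/3374]
step 2: K = P̄·Hᵀ·S⁻¹ = [-263483/264753; 4426/264753]
step 2: x' = x̄ + K·y = [-1529696/264753, 639859/264753]
step 2: P' = (I − K·H)·P̄ = [22073833/264753 -10641692/264753; -10641692/264753 5314207/264753]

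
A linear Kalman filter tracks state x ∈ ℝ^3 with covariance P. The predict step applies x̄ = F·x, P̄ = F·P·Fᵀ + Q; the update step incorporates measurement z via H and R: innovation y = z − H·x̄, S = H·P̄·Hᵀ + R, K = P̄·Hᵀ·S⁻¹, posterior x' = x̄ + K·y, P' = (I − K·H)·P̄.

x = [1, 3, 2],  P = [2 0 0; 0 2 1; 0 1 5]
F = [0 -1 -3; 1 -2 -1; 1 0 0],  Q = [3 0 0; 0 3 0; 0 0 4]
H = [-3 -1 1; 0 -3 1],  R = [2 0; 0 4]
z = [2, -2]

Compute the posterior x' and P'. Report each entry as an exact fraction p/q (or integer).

x̄ = F·x = [-9, -7, 1]
P̄ = F·P·Fᵀ + Q = [56 26 0; 26 22 2; 0 2 6]
y = z − H·x̄ = [-33, -24]
S = H·P̄·Hᵀ + R = [686 298; 298 196]
K = P̄·Hᵀ·S⁻¹ = [-3695/11413 1076/11413; -34/11413 -3675/11413; 196/11413 -298/11413]
x' = x̄ + K·y = [-6606/11413, 9431/11413, 12097/11413]
P' = (I − K·H)·P̄ = [6226/11413 3492/11413 14780/11413; 3492/11413 12554/11413 22962/11413; 14780/11413 22962/11413 67694/11413]

x' = [-6606/11413, 9431/11413, 12097/11413]
P' = [6226/11413 3492/11413 14780/11413; 3492/11413 12554/11413 22962/11413; 14780/11413 22962/11413 67694/11413]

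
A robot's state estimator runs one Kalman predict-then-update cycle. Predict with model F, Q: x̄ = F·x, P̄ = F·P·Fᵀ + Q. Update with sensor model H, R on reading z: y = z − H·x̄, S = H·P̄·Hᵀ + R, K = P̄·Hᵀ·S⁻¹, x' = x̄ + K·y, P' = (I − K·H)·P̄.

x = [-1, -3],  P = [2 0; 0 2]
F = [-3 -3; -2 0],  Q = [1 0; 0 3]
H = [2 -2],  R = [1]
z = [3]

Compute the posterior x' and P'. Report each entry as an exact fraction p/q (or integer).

x' = [314/97, 160/97]
P' = [1089/97 1064/97; 1064/97 1063/97]

x̄ = F·x = [12, 2]
P̄ = F·P·Fᵀ + Q = [37 12; 12 11]
y = z − H·x̄ = [-17]
S = H·P̄·Hᵀ + R = [97]
K = P̄·Hᵀ·S⁻¹ = [50/97; 2/97]
x' = x̄ + K·y = [314/97, 160/97]
P' = (I − K·H)·P̄ = [1089/97 1064/97; 1064/97 1063/97]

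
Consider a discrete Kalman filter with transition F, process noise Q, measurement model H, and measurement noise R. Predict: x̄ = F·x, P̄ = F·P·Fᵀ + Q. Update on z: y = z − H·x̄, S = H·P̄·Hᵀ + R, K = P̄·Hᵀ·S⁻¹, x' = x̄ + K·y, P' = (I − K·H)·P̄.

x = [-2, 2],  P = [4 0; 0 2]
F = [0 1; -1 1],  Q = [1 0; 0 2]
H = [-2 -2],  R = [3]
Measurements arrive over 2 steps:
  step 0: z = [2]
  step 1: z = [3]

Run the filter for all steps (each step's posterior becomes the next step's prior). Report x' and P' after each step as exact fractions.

step 0: x' = [-2/9, -4/9], P' = [89/63 -74/63; -74/63 104/63]
step 1: x' = [-998/1383, -1024/1383], P' = [1147/1383 -802/1383; -802/1383 1447/1383]

step 0: x̄ = F·x = [2, 4]
step 0: P̄ = F·P·Fᵀ + Q = [3 2; 2 8]
step 0: y = z − H·x̄ = [14]
step 0: S = H·P̄·Hᵀ + R = [63]
step 0: K = P̄·Hᵀ·S⁻¹ = [-10/63; -20/63]
step 0: x' = x̄ + K·y = [-2/9, -4/9]
step 0: P' = (I − K·H)·P̄ = [89/63 -74/63; -74/63 104/63]
step 1: x̄ = F·x = [-4/9, -2/9]
step 1: P̄ = F·P·Fᵀ + Q = [167/63 178/63; 178/63 467/63]
step 1: y = z − H·x̄ = [5/3]
step 1: S = H·P̄·Hᵀ + R = [461/7]
step 1: K = P̄·Hᵀ·S⁻¹ = [-230/1383; -430/1383]
step 1: x' = x̄ + K·y = [-998/1383, -1024/1383]
step 1: P' = (I − K·H)·P̄ = [1147/1383 -802/1383; -802/1383 1447/1383]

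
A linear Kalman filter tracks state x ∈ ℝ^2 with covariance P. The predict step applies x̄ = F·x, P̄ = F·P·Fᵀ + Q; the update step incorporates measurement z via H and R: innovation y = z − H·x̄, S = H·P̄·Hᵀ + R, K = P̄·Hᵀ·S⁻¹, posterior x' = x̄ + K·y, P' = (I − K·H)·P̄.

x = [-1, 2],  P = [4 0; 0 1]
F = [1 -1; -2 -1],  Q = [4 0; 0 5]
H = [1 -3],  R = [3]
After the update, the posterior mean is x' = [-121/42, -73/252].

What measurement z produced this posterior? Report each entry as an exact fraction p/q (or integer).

z = [-2]

x̄ = F·x = [-3, 0]
P̄ = F·P·Fᵀ + Q = [9 -7; -7 22]
S = H·P̄·Hᵀ + R = [252]
K = P̄·Hᵀ·S⁻¹ = [5/42; -73/252]
x' − x̄ = [5/42, -73/252] = K·y
y = (KᵀK)⁻¹·Kᵀ·(x' − x̄) = [1]
z = y + H·x̄ = [1] + [-3] = [-2]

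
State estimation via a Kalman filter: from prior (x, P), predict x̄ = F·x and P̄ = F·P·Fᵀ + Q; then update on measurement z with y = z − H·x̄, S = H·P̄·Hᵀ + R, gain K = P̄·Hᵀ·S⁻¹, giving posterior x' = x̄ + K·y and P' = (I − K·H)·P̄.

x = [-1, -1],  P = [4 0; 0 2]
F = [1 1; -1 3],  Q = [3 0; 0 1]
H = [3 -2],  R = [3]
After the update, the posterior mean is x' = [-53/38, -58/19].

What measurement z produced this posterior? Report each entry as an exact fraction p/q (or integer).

z = [2]

x̄ = F·x = [-2, -2]
P̄ = F·P·Fᵀ + Q = [9 2; 2 23]
S = H·P̄·Hᵀ + R = [152]
K = P̄·Hᵀ·S⁻¹ = [23/152; -5/19]
x' − x̄ = [23/38, -20/19] = K·y
y = (KᵀK)⁻¹·Kᵀ·(x' − x̄) = [4]
z = y + H·x̄ = [4] + [-2] = [2]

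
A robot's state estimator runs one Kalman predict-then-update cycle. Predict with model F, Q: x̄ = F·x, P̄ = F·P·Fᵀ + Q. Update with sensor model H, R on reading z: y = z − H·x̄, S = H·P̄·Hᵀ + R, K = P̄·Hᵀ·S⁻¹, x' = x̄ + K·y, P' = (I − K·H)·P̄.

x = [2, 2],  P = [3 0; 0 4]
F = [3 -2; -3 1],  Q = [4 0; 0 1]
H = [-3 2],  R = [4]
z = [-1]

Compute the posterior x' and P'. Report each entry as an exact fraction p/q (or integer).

x̄ = F·x = [2, -4]
P̄ = F·P·Fᵀ + Q = [47 -35; -35 32]
y = z − H·x̄ = [13]
S = H·P̄·Hᵀ + R = [975]
K = P̄·Hᵀ·S⁻¹ = [-211/975; 13/75]
x' = x̄ + K·y = [-61/75, -131/75]
P' = (I − K·H)·P̄ = [1304/975 118/75; 118/75 203/75]

x' = [-61/75, -131/75]
P' = [1304/975 118/75; 118/75 203/75]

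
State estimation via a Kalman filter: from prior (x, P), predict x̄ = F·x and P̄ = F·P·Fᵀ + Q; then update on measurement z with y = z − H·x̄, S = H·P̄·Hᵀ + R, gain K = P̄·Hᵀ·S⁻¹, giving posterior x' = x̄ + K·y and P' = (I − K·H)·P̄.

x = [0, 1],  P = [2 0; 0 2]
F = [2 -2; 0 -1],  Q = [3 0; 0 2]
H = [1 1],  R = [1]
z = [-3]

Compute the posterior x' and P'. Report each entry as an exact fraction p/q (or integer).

x' = [-2, -1]
P' = [79/32 -7/4; -7/4 2]

x̄ = F·x = [-2, -1]
P̄ = F·P·Fᵀ + Q = [19 4; 4 4]
y = z − H·x̄ = [0]
S = H·P̄·Hᵀ + R = [32]
K = P̄·Hᵀ·S⁻¹ = [23/32; 1/4]
x' = x̄ + K·y = [-2, -1]
P' = (I − K·H)·P̄ = [79/32 -7/4; -7/4 2]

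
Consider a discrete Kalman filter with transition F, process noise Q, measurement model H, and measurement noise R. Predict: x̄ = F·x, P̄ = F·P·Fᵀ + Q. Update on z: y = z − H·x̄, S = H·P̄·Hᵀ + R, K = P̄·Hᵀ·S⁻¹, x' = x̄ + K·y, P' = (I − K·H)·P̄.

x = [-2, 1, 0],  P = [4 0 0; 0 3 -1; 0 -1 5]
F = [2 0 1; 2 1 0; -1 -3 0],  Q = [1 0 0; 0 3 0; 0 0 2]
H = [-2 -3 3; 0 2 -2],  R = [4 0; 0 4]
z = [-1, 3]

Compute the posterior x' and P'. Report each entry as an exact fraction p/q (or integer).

x̄ = F·x = [-4, -3, -1]
P̄ = F·P·Fᵀ + Q = [22 15 -5; 15 22 -17; -5 -17 33]
y = z − H·x̄ = [-15, 7]
S = H·P̄·Hᵀ + R = [1133 -614; -614 360]
K = P̄·Hᵀ·S⁻¹ = [-460/1103 -662/1103; -1257/7721 -471/7721; -950/7721 -3765/7721]
x' = x̄ + K·y = [-2146/1103, -7605/7721, -19826/7721]
P' = (I − K·H)·P̄ = [2906/1103 561/1103 1885/1103; 561/1103 21821/7721 22763/7721; 1885/1103 22763/7721 30293/7721]

x' = [-2146/1103, -7605/7721, -19826/7721]
P' = [2906/1103 561/1103 1885/1103; 561/1103 21821/7721 22763/7721; 1885/1103 22763/7721 30293/7721]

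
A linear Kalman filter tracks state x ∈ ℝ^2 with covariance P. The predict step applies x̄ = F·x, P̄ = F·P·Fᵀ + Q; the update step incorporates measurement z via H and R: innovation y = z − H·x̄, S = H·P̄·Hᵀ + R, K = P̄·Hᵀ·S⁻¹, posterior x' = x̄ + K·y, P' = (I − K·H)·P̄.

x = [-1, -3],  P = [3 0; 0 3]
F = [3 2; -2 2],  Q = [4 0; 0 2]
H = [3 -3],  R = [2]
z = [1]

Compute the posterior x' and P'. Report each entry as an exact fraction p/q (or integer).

x̄ = F·x = [-9, -4]
P̄ = F·P·Fᵀ + Q = [43 -6; -6 26]
y = z − H·x̄ = [16]
S = H·P̄·Hᵀ + R = [731]
K = P̄·Hᵀ·S⁻¹ = [147/731; -96/731]
x' = x̄ + K·y = [-4227/731, -4460/731]
P' = (I − K·H)·P̄ = [9824/731 9726/731; 9726/731 9790/731]

x' = [-4227/731, -4460/731]
P' = [9824/731 9726/731; 9726/731 9790/731]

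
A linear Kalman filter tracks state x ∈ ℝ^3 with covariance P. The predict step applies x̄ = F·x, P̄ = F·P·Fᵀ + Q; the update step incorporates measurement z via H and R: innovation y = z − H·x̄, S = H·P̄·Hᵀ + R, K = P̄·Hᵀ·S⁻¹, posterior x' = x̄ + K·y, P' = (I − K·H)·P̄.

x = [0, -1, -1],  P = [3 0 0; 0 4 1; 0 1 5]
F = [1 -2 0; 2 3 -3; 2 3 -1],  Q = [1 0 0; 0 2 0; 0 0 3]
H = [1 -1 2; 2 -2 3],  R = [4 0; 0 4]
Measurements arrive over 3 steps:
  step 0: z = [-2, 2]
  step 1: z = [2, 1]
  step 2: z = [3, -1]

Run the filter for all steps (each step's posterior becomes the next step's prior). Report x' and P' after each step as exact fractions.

step 0: x' = [8266/2309, -9496/2309, -10606/2309], P' = [31588/2309 10276/2309 -12992/2309; 10276/2309 72072/2309 38032/2309; -12992/2309 38032/2309 32020/2309]
step 1: x' = [94516134/11837009, 111254186/11837009, 17483415/11837009], P' = [756454486/11837009 487518410/11837009 -162608176/11837009; 487518410/11837009 681089346/11837009 125427184/11837009; -162608176/11837009 125427184/11837009 182874660/11837009]
step 2: x' = [-1894954801050/235027527451, 233038072175/235027527451, 1383592101773/235027527451], P' = [17380028346116/235027527451 12606733086624/235027527451 -2856534065720/235027527451; 12606733086624/235027527451 16981479303784/235027527451 2848781118376/235027527451; -2856534065720/235027527451 2848781118376/235027527451 3627796671020/235027527451]

step 0: x̄ = F·x = [2, 0, -2]
step 0: P̄ = F·P·Fᵀ + Q = [20 -12 -16; -12 77 51; -16 51 50]
step 0: y = z − H·x̄ = [0, 4]
step 0: S = H·P̄·Hᵀ + R = [57 73; 73 134]
step 0: K = P̄·Hᵀ·S⁻¹ = [-1168/2309 912/2309; 3567/2309 -2374/2309; 3254/2309 -1497/2309]
step 0: x' = x̄ + K·y = [8266/2309, -9496/2309, -10606/2309]
step 0: P' = (I − K·H)·P̄ = [31588/2309 10276/2309 -12992/2309; 10276/2309 72072/2309 38032/2309; -12992/2309 38032/2309 32020/2309]
step 1: x̄ = F·x = [27258/2309, 19862/2309, -1350/2309]
step 1: P̄ = F·P·Fᵀ + Q = [281081/2309 -112364/2309 -290476/2309; -112364/2309 662438/2309 641924/2309; -290476/2309 641924/2309 761035/2309]
step 1: y = z − H·x̄ = [-78/2309, -8433/2309]
step 1: S = H·P̄·Hᵀ + R = [492023/2309 375904/2309; 375904/2309 342739/2309]
step 1: K = P̄·Hᵀ·S⁻¹ = [-14070069/11837009 12511906/11837009; 14320858/11837009 -2715080/11837009; 19428490/11837009 -6861685/11837009]
step 1: x' = x̄ + K·y = [94516134/11837009, 111254186/11837009, 17483415/11837009]
step 1: P' = (I − K·H)·P̄ = [756454486/11837009 487518410/11837009 -162608176/11837009; 487518410/11837009 681089346/11837009 125427184/11837009; -162608176/11837009 125427184/11837009 182874660/11837009]
step 2: x̄ = F·x = [-127992238/11837009, 470344581/11837009, 505311411/11837009]
step 2: P̄ = F·P·Fᵀ + Q = [1542575239/11837009 -1820757882/11837009 -2647682970/11837009; -1820757882/11837009 16368997736/11837009 15350206158/11837009; -2647682970/11837009 15350206158/11837009 15122098265/11837009]
step 2: y = z − H·x̄ = [-376774976/11837009, -331097604/11837009]
step 2: S = H·P̄·Hᵀ + R = [10097273323/11837009 7853543172/11837009; 7853543172/11837009 6383917841/11837009]
step 2: K = P̄·Hᵀ·S⁻¹ = [-234943217987/235027527451 244247080456/235027527451; 330704004898/235027527451 -50787269798/235027527451; 387569539486/235027527451 -131810088783/235027527451]
step 2: x' = x̄ + K·y = [-1894954801050/235027527451, 233038072175/235027527451, 1383592101773/235027527451]
step 2: P' = (I − K·H)·P̄ = [17380028346116/235027527451 12606733086624/235027527451 -2856534065720/235027527451; 12606733086624/235027527451 16981479303784/235027527451 2848781118376/235027527451; -2856534065720/235027527451 2848781118376/235027527451 3627796671020/235027527451]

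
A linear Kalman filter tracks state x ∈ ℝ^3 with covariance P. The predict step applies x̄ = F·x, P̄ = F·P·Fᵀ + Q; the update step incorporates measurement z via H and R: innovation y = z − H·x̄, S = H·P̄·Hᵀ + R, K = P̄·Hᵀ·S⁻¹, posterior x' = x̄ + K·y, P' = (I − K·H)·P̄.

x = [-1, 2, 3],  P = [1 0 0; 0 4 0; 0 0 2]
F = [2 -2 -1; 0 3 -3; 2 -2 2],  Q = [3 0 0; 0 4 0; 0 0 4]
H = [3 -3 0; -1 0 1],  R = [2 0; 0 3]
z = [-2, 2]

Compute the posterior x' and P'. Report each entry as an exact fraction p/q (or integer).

x̄ = F·x = [-9, -3, 0]
P̄ = F·P·Fᵀ + Q = [25 -18 16; -18 58 -36; 16 -36 32]
y = z − H·x̄ = [16, -7]
S = H·P̄·Hᵀ + R = [1073 27; 27 28]
K = P̄·Hᵀ·S⁻¹ = [771/5863 -2628/5863; -5898/29315 -13158/29315; 96/715 316/715]
x' = x̄ + K·y = [-1695/451, -6939/2255, -52/55]
P' = (I − K·H)·P̄ = [23464/5863 22950/5863 380/143; 22950/5863 118682/29315 1836/715; 380/143 1836/715 2848/715]

x' = [-1695/451, -6939/2255, -52/55]
P' = [23464/5863 22950/5863 380/143; 22950/5863 118682/29315 1836/715; 380/143 1836/715 2848/715]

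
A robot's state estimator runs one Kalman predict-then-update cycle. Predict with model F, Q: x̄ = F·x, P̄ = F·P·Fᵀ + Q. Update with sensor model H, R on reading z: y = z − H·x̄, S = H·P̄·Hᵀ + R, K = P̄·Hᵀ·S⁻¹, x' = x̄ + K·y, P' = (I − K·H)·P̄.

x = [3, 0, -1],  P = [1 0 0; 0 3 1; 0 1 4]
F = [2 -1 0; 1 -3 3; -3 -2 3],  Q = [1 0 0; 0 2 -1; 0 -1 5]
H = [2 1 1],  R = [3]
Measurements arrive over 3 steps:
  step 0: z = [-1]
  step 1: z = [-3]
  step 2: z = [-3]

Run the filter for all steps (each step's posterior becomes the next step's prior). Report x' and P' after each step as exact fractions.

step 0: x' = [1317/223, -99/223, -2755/223], P' = [1343/223 -295/223 -2328/223; -295/223 903/223 -16/223; -2328/223 -16/223 4909/223]
step 1: x' = [540841/60917, -191427/60917, -1085540/60917], P' = [5751479/182751 -340647/60917 -10513960/182751; -340647/60917 273452/60917 494599/60917; -10513960/182751 494599/60917 19895984/182751]
step 2: x' = [826440867/108323039, -676773153/216646078, -1648259115/108323039], P' = [5670285219/108323039 -1000773964/108323039 -10407000476/108323039; -1000773964/108323039 2218731157/433292156 1609083034/108323039; -10407000476/108323039 1609083034/108323039 19501665954/108323039]

step 0: x̄ = F·x = [6, 0, -12]
step 0: P̄ = F·P·Fᵀ + Q = [8 8 -3; 8 48 35; -3 35 50]
step 0: y = z − H·x̄ = [-1]
step 0: S = H·P̄·Hᵀ + R = [223]
step 0: K = P̄·Hᵀ·S⁻¹ = [21/223; 99/223; 79/223]
step 0: x' = x̄ + K·y = [1317/223, -99/223, -2755/223]
step 0: P' = (I − K·H)·P̄ = [1343/223 -295/223 -2328/223; -295/223 903/223 -16/223; -2328/223 -16/223 4909/223]
step 1: x̄ = F·x = [2733/223, -6651/223, -12018/223]
step 1: P̄ = F·P·Fᵀ + Q = [7678/223 -6460/223 -19877/223; -6460/223 42187/223 57490/223; -19877/223 57490/223 99551/223]
step 1: y = z − H·x̄ = [12534/223]
step 1: S = H·P̄·Hᵀ + R = [182751/223]
step 1: K = P̄·Hᵀ·S⁻¹ = [-10981/182751; 28919/60917; 117287/182751]
step 1: x' = x̄ + K·y = [540841/60917, -191427/60917, -1085540/60917]
step 1: P' = (I − K·H)·P̄ = [5751479/182751 -340647/60917 -10513960/182751; -340647/60917 273452/60917 494599/60917; -10513960/182751 494599/60917 19895984/182751]
step 2: x̄ = F·x = [1273109/60917, -2141498/60917, -4496289/60917]
step 2: P̄ = F·P·Fᵀ + Q = [28096787/182751 -46417538/182751 -33127124/60917; -46417538/182751 108903581/182751 66740674/60917; -33127124/60917 66740674/60917 131401590/60917]
step 2: y = z − H·x̄ = [3908818/60917]
step 2: S = H·P̄·Hᵀ + R = [433292156/182751]
step 2: K = P̄·Hᵀ·S⁻¹ = [-22401334/108323039; 216290527/433292156; 98916012/108323039]
step 2: x' = x̄ + K·y = [826440867/108323039, -676773153/216646078, -1648259115/108323039]
step 2: P' = (I − K·H)·P̄ = [5670285219/108323039 -1000773964/108323039 -10407000476/108323039; -1000773964/108323039 2218731157/433292156 1609083034/108323039; -10407000476/108323039 1609083034/108323039 19501665954/108323039]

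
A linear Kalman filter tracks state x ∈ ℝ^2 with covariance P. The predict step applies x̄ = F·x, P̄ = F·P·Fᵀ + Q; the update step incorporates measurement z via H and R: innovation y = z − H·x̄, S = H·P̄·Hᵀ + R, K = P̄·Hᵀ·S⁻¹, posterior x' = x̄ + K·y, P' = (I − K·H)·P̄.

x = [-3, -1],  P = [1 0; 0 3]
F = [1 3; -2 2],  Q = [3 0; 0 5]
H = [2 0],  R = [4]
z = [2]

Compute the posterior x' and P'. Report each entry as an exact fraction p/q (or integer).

x' = [25/32, 15/2]
P' = [31/32 1/2; 1/2 13]

x̄ = F·x = [-6, 4]
P̄ = F·P·Fᵀ + Q = [31 16; 16 21]
y = z − H·x̄ = [14]
S = H·P̄·Hᵀ + R = [128]
K = P̄·Hᵀ·S⁻¹ = [31/64; 1/4]
x' = x̄ + K·y = [25/32, 15/2]
P' = (I − K·H)·P̄ = [31/32 1/2; 1/2 13]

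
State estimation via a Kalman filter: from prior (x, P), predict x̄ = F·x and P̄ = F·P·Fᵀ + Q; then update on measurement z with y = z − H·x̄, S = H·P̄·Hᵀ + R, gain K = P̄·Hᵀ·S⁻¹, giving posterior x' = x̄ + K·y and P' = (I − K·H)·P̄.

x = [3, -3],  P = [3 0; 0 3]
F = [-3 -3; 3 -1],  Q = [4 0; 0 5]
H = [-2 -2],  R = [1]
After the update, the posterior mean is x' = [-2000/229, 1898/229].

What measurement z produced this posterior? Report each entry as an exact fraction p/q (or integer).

x̄ = F·x = [0, 12]
P̄ = F·P·Fᵀ + Q = [58 -18; -18 35]
S = H·P̄·Hᵀ + R = [229]
K = P̄·Hᵀ·S⁻¹ = [-80/229; -34/229]
x' − x̄ = [-2000/229, -850/229] = K·y
y = (KᵀK)⁻¹·Kᵀ·(x' − x̄) = [25]
z = y + H·x̄ = [25] + [-24] = [1]

z = [1]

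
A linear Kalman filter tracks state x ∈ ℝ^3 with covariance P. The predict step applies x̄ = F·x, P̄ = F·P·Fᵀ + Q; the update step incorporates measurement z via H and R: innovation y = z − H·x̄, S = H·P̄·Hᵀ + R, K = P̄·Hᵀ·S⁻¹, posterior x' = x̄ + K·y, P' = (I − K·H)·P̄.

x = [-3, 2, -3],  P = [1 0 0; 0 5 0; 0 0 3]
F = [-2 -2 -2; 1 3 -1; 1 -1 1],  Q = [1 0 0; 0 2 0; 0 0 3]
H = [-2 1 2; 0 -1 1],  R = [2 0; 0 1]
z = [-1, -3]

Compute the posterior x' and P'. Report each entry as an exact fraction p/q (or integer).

x' = [102/11003, 18884/11003, -32859/22006]
P' = [27487/11003 15406/11003 16004/11003; 15406/11003 15608/11003 8739/11003; 16004/11003 8739/11003 25477/22006]

x̄ = F·x = [8, 6, -8]
P̄ = F·P·Fᵀ + Q = [37 -26 2; -26 51 -17; 2 -17 12]
y = z − H·x̄ = [25, 11]
S = H·P̄·Hᵀ + R = [269 -66; -66 98]
K = P̄·Hᵀ·S⁻¹ = [-3780/11003 598/11003; 1137/11003 -6869/11003; 1104/11003 7999/22006]
x' = x̄ + K·y = [102/11003, 18884/11003, -32859/22006]
P' = (I − K·H)·P̄ = [27487/11003 15406/11003 16004/11003; 15406/11003 15608/11003 8739/11003; 16004/11003 8739/11003 25477/22006]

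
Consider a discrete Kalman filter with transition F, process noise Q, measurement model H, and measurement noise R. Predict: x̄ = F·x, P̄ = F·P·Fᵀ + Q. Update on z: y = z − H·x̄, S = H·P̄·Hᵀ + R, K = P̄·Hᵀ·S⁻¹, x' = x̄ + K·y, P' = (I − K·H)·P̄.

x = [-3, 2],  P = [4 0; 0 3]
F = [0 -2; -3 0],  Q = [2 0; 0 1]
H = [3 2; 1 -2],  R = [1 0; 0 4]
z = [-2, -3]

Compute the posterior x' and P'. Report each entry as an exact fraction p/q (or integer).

x' = [-23783/17207, 18296/17207]
P' = [5208/17207 -5698/17207; -5698/17207 9657/17207]

x̄ = F·x = [-4, 9]
P̄ = F·P·Fᵀ + Q = [14 0; 0 37]
y = z − H·x̄ = [-8, 19]
S = H·P̄·Hᵀ + R = [275 -106; -106 166]
K = P̄·Hᵀ·S⁻¹ = [4228/17207 4151/17207; 2220/17207 -6253/17207]
x' = x̄ + K·y = [-23783/17207, 18296/17207]
P' = (I − K·H)·P̄ = [5208/17207 -5698/17207; -5698/17207 9657/17207]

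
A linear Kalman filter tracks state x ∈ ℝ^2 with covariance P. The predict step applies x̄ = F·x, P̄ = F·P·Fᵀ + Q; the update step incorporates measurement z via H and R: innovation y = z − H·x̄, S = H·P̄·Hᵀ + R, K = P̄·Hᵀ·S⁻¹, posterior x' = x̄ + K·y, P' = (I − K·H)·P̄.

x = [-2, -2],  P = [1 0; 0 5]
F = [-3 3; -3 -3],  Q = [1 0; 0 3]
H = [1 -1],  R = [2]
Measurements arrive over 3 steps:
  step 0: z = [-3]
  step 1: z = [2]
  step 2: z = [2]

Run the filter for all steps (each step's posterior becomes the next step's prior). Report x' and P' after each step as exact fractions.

step 0: x̄ = F·x = [0, 12]
step 0: P̄ = F·P·Fᵀ + Q = [55 -36; -36 57]
step 0: y = z − H·x̄ = [9]
step 0: S = H·P̄·Hᵀ + R = [186]
step 0: K = P̄·Hᵀ·S⁻¹ = [91/186; -1/2]
step 0: x' = x̄ + K·y = [273/62, 15/2]
step 0: P' = (I − K·H)·P̄ = [1949/186 19/2; 19/2 21/2]
step 1: x̄ = F·x = [288/31, -1107/31]
step 1: P̄ = F·P·Fᵀ + Q = [583/31 -6/31; -6/31 11247/31]
step 1: y = z − H·x̄ = [-43]
step 1: S = H·P̄·Hᵀ + R = [384]
step 1: K = P̄·Hᵀ·S⁻¹ = [19/384; -121/128]
step 1: x' = x̄ + K·y = [85265/11904, 19597/3968]
step 1: P' = (I − K·H)·P̄ = [212681/11904 70501/3968; 70501/3968 78003/3968]
step 2: x̄ = F·x = [-427/64, -18007/496]
step 2: P̄ = F·P·Fᵀ + Q = [605/32 -129/8; -129/8 40953/62]
step 2: y = z − H·x̄ = [-54823/1984]
step 2: S = H·P̄·Hᵀ + R = [707979/992]
step 2: K = P̄·Hᵀ·S⁻¹ = [34751/707979; -223748/235993]
step 2: x' = x̄ + K·y = [-11367613/1415958, -4769725/471986]
step 2: P' = (I − K·H)·P̄ = [12167857/707979 4032785/235993; 4032785/235993 4480281/235993]

step 0: x' = [273/62, 15/2], P' = [1949/186 19/2; 19/2 21/2]
step 1: x' = [85265/11904, 19597/3968], P' = [212681/11904 70501/3968; 70501/3968 78003/3968]
step 2: x' = [-11367613/1415958, -4769725/471986], P' = [12167857/707979 4032785/235993; 4032785/235993 4480281/235993]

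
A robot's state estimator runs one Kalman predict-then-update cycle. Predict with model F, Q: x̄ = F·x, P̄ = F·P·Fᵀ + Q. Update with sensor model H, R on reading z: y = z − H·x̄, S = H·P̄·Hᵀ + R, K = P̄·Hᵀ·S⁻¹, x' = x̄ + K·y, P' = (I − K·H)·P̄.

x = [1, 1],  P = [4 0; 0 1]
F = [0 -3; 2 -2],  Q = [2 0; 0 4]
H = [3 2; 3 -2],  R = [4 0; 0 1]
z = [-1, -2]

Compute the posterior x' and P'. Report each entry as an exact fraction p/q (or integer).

x̄ = F·x = [-3, 0]
P̄ = F·P·Fᵀ + Q = [11 6; 6 24]
y = z − H·x̄ = [8, 7]
S = H·P̄·Hᵀ + R = [271 3; 3 124]
K = P̄·Hᵀ·S⁻¹ = [5517/33595 5556/33595; 8274/33595 -8328/33595]
x' = x̄ + K·y = [-17757/33595, 7896/33595]
P' = (I − K·H)·P̄ = [4604/33595 4128/33595; 4128/33595 10356/33595]

x' = [-17757/33595, 7896/33595]
P' = [4604/33595 4128/33595; 4128/33595 10356/33595]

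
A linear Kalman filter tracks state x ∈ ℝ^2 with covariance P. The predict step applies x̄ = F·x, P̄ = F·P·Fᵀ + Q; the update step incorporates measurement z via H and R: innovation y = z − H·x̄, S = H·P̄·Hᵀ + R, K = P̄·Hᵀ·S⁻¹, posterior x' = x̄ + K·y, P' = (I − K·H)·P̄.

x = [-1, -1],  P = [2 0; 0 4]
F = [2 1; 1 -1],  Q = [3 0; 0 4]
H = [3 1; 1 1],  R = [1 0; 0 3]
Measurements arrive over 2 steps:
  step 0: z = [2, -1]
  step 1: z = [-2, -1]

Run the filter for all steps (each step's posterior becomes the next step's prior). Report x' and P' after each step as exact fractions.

step 0: x̄ = F·x = [-3, 0]
step 0: P̄ = F·P·Fᵀ + Q = [15 0; 0 10]
step 0: y = z − H·x̄ = [11, 2]
step 0: S = H·P̄·Hᵀ + R = [146 55; 55 28]
step 0: K = P̄·Hᵀ·S⁻¹ = [435/1063 -285/1063; -270/1063 910/1063]
step 0: x' = x̄ + K·y = [1026/1063, -1150/1063]
step 0: P' = (I − K·H)·P̄ = [645/1063 -1500/1063; -1500/1063 4230/1063]
step 1: x̄ = F·x = [902/1063, 2176/1063]
step 1: P̄ = F·P·Fᵀ + Q = [3999/1063 -1440/1063; -1440/1063 12127/1063]
step 1: y = z − H·x̄ = [-7008/1063, -4141/1063]
step 1: S = H·P̄·Hᵀ + R = [40541/1063 18364/1063; 18364/1063 16435/1063]
step 1: K = P̄·Hᵀ·S⁻¹ = [119013/309553 -84783/309553; -63921/309553 272713/309553]
step 1: x' = x̄ + K·y = [-191665/309553, -7299/309553]
step 1: P' = (I − K·H)·P̄ = [186681/309553 -441030/309553; -441030/309553 1259169/309553]

step 0: x' = [1026/1063, -1150/1063], P' = [645/1063 -1500/1063; -1500/1063 4230/1063]
step 1: x' = [-191665/309553, -7299/309553], P' = [186681/309553 -441030/309553; -441030/309553 1259169/309553]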